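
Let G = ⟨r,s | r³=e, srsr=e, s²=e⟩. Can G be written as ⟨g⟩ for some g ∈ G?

Every cyclic group is abelian. But r·s = rs while s·r = r²s, so r·s ≠ s·r and G is not abelian. Hence G is not cyclic.

Answer: No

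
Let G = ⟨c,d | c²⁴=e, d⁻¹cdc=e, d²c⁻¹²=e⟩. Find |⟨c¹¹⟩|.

|⟨c¹¹⟩| equals the order of c¹¹. Compute successive powers until reaching e:
  (c¹¹)¹ = c¹¹, (c¹¹)² = c²², (c¹¹)³ = c⁹, (c¹¹)⁴ = c²⁰, (c¹¹)⁵ = c⁷, (c¹¹)⁶ = c¹⁸, (c¹¹)⁷ = c⁵, (c¹¹)⁸ = c¹⁶, (c¹¹)⁹ = c³, (c¹¹)¹⁰ = c¹⁴, (c¹¹)¹¹ = c, (c¹¹)¹² = c¹², (c¹¹)¹³ = c²³, (c¹¹)¹⁴ = c¹⁰, (c¹¹)¹⁵ = c²¹, (c¹¹)¹⁶ = c⁸, (c¹¹)¹⁷ = c¹⁹, (c¹¹)¹⁸ = c⁶, (c¹¹)¹⁹ = c¹⁷, (c¹¹)²⁰ = c⁴, (c¹¹)²¹ = c¹⁵, (c¹¹)²² = c², (c¹¹)²³ = c¹³, (c¹¹)²⁴ = e.
The smallest positive k with (c¹¹)ᵏ = e is 24, so |⟨c¹¹⟩| = 24.

Answer: 24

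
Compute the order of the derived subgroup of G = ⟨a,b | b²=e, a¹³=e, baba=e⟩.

G' = [G, G] is generated by all commutators. The generator-pair commutators are: [a, b] = a².
The subgroup they normally generate is {e, a, a², a³, a⁴, a⁵, a⁶, a⁷, a⁸, a⁹, a¹⁰, a¹¹, a¹²}, of order 13.
Check: |G/G'| = 26/13 = 2 is the order of the abelianisation.

Answer: 13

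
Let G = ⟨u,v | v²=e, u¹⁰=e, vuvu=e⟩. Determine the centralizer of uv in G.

⟨uv⟩ ⊆ C_G(uv) since powers of uv commute with uv; so |C_G(uv)| ≥ |⟨uv⟩| = 2.
By orbit–stabilizer, |C_G(uv)| = |G| / |conj. class of uv| = 20 / 5 = 4.
The 4 elements commuting with uv are {e, u⁵, uv, u⁶v}.

Answer: {e, u⁵, uv, u⁶v}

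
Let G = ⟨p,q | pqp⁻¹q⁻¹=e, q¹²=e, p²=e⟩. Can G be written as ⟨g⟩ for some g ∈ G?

|G| = 24, but the maximum element order in G is 12 < 24. No single element generates all of G, so G is not cyclic.

Answer: No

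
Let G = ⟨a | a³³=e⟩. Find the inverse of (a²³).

The order of (a²³) is 33 (smallest k with (a²³)ᵏ = e), so (a²³)⁻¹ = (a²³)³² = a¹⁰.
Check: (a²³) · (a¹⁰) → (a²³) · a¹⁰ = e, giving e as required.

Answer: a¹⁰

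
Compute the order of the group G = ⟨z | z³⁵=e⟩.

G is generated by a single element, so G is cyclic. The relator gives z³⁵ = e and no smaller power is forced to be e, so the 35 powers {e, z, z², z³, z⁴, z⁵, z⁶, z⁷, z⁸, z⁹, z²², z²³, z²¹, z²⁰, z²⁴, z²⁵, z²⁶, z²⁷, z²⁸, z²⁹, z³², z³³, z³¹, z³⁰, z³⁴, z¹², z¹³, z¹¹, z¹⁰, z¹⁴, z¹⁵, z¹⁶, z¹⁷, z¹⁸, z¹⁹} are distinct. Hence |G| = 35.

Answer: 35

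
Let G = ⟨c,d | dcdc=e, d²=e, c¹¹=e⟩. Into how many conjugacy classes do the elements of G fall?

The conjugacy classes (representative and size) are:
  [e] (size 1), [c¹⁰] (size 2), [c²] (size 2), [c³] (size 2), [c⁷] (size 2), [c⁶] (size 2), [c²d] (size 11).
Class equation: 1 + 2 + 2 + 2 + 2 + 2 + 11 = 22 = |G|. So G has 7 conjugacy classes.

Answer: 7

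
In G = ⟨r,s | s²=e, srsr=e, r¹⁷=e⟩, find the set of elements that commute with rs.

⟨rs⟩ ⊆ C_G(rs) since powers of rs commute with rs; so |C_G(rs)| ≥ |⟨rs⟩| = 2.
By orbit–stabilizer, |C_G(rs)| = |G| / |conj. class of rs| = 34 / 17 = 2.
The 2 elements commuting with rs are {e, rs}.

Answer: {e, rs}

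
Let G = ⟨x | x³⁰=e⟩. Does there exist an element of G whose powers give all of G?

|G| = 30. The element x has order 30 (its powers give 30 distinct elements), so ⟨x⟩ = G and G is cyclic.

Answer: Yes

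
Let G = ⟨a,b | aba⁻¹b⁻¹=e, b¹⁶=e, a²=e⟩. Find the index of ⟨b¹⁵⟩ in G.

First find ord(b¹⁵) by computing successive powers:
  (b¹⁵)¹ = b¹⁵, (b¹⁵)² = b¹⁴, (b¹⁵)³ = b¹³, (b¹⁵)⁴ = b¹², (b¹⁵)⁵ = b¹¹, (b¹⁵)⁶ = b¹⁰, (b¹⁵)⁷ = b⁹, (b¹⁵)⁸ = b⁸, (b¹⁵)⁹ = b⁷, (b¹⁵)¹⁰ = b⁶, (b¹⁵)¹¹ = b⁵, (b¹⁵)¹² = b⁴, (b¹⁵)¹³ = b³, (b¹⁵)¹⁴ = b², (b¹⁵)¹⁵ = b, (b¹⁵)¹⁶ = e.
So |⟨b¹⁵⟩| = ord(b¹⁵) = 16. With |G| = 32, by Lagrange [G : ⟨b¹⁵⟩] = 32/16 = 2.

Answer: 2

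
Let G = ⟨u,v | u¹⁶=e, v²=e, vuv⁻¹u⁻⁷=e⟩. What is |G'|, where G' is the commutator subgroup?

G' = [G, G] is generated by all commutators. The generator-pair commutators are: [u, v] = u¹⁰.
The subgroup they normally generate is {e, u², u⁴, u⁶, u⁸, u¹⁰, u¹², u¹⁴}, of order 8.
Check: |G/G'| = 32/8 = 4 is the order of the abelianisation.

Answer: 8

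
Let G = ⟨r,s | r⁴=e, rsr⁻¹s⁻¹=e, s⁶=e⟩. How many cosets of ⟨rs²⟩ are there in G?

First find ord(rs²) by computing successive powers:
  (rs²)¹ = rs², (rs²)² = r²s⁴, (rs²)³ = r³, (rs²)⁴ = s², (rs²)⁵ = rs⁴, (rs²)⁶ = r², (rs²)⁷ = r³s², (rs²)⁸ = s⁴, (rs²)⁹ = r, (rs²)¹⁰ = r²s², (rs²)¹¹ = r³s⁴, (rs²)¹² = e.
So |⟨rs²⟩| = ord(rs²) = 12. With |G| = 24, by Lagrange [G : ⟨rs²⟩] = 24/12 = 2.

Answer: 2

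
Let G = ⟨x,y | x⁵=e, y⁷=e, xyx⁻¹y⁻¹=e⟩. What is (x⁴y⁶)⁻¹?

The order of (x⁴y⁶) is 35 (smallest k with (x⁴y⁶)ᵏ = e), so (x⁴y⁶)⁻¹ = (x⁴y⁶)³⁴ = xy.
Check: (x⁴y⁶) · (xy) → (x⁴y⁶) · x = y⁶;   (y⁶) · y = e, giving e as required.

Answer: xy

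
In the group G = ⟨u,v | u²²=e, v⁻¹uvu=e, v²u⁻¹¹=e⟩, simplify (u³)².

Compute successive powers of (u³), reducing at each step:
  (u³)²: (u³) · u³ = u⁶

Answer: u⁶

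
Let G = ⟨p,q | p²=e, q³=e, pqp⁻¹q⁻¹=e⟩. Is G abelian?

Each pair of generators commutes: p·q = pq = q·p. Since the generators pairwise commute, every element of G commutes with every other, so G is abelian.

Answer: Yes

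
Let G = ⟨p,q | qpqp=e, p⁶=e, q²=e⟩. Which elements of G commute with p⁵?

⟨p⁵⟩ ⊆ C_G(p⁵) since powers of p⁵ commute with p⁵; so |C_G(p⁵)| ≥ |⟨p⁵⟩| = 6.
By orbit–stabilizer, |C_G(p⁵)| = |G| / |conj. class of p⁵| = 12 / 2 = 6.
The 6 elements commuting with p⁵ are {e, p, p², p³, p⁴, p⁵}.

Answer: {e, p, p², p³, p⁴, p⁵}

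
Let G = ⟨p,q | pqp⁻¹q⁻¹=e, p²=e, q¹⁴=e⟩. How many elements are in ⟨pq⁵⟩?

|⟨pq⁵⟩| equals the order of pq⁵. Compute successive powers until reaching e:
  (pq⁵)¹ = pq⁵, (pq⁵)² = q¹⁰, (pq⁵)³ = pq, (pq⁵)⁴ = q⁶, (pq⁵)⁵ = pq¹¹, (pq⁵)⁶ = q², (pq⁵)⁷ = pq⁷, (pq⁵)⁸ = q¹², (pq⁵)⁹ = pq³, (pq⁵)¹⁰ = q⁸, (pq⁵)¹¹ = pq¹³, (pq⁵)¹² = q⁴, (pq⁵)¹³ = pq⁹, (pq⁵)¹⁴ = e.
The smallest positive k with (pq⁵)ᵏ = e is 14, so |⟨pq⁵⟩| = 14.

Answer: 14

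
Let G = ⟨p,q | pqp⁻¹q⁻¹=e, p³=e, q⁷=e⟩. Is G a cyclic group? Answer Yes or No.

|G| = 21. The element pq has order 21 (its powers give 21 distinct elements), so ⟨pq⟩ = G and G is cyclic.

Answer: Yes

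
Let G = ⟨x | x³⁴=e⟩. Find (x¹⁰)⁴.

Compute successive powers of (x¹⁰), reducing at each step:
  (x¹⁰)²: (x¹⁰) · x¹⁰ = x²⁰
  (x¹⁰)³: (x²⁰) · x¹⁰ = x³⁰
  (x¹⁰)⁴: (x³⁰) · x¹⁰ = x⁶

Answer: x⁶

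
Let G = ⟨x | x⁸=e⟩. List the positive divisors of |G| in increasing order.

|G| = 8 = 2³. By Lagrange's theorem the order of any subgroup divides 8; the divisors of 8 are 1, 2, 4, 8.

Answer: 1, 2, 4, 8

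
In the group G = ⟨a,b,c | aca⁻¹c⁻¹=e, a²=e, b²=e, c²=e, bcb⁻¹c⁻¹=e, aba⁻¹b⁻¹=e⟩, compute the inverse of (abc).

The order of (abc) is 2 (smallest k with (abc)ᵏ = e), so (abc)⁻¹ = (abc)¹ = abc.
Check: (abc) · (abc) → (abc) · a = bc;   (bc) · b = c;   c · c = e, giving e as required.

Answer: abc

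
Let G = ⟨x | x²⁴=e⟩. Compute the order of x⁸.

Compute successive powers until reaching e:
  (x⁸)¹ = x⁸, (x⁸)² = x¹⁶, (x⁸)³ = e.
The smallest positive k with (x⁸)ᵏ = e is 3.

Answer: 3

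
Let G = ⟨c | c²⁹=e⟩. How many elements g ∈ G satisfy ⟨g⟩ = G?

G is cyclic of order 29. An element generates G iff its order is 29, and a cyclic group of order 29 has exactly φ(29) = 28 such elements.

Answer: 28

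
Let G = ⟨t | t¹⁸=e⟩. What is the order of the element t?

Compute successive powers until reaching e:
  t¹ = t, t² = t², t³ = t³, t⁴ = t⁴, t⁵ = t⁵, t⁶ = t⁶, t⁷ = t⁷, t⁸ = t⁸, t⁹ = t⁹, t¹⁰ = t¹⁰, t¹¹ = t¹¹, t¹² = t¹², t¹³ = t¹³, t¹⁴ = t¹⁴, t¹⁵ = t¹⁵, t¹⁶ = t¹⁶, t¹⁷ = t¹⁷, t¹⁸ = e.
The smallest positive k with tᵏ = e is 18.

Answer: 18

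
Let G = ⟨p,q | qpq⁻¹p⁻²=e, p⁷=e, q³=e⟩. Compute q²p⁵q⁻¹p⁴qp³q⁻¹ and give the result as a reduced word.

Multiply left to right, reducing at each step:
  (q²) · p⁵ = p⁶q²
  (p⁶q²) · q⁻¹ = p⁶q
  (p⁶q) · p⁴ = q
  q · q = q²
  (q²) · p³ = p⁵q²
  (p⁵q²) · q⁻¹ = p⁵q

Answer: p⁵q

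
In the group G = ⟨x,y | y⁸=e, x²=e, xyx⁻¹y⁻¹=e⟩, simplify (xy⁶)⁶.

Compute successive powers of (xy⁶), reducing at each step:
  (xy⁶)²: (xy⁶) · x = y⁶;   (y⁶) · y⁶ = y⁴
  (xy⁶)³: (y⁴) · x = xy⁴;   (xy⁴) · y⁶ = xy²
  (xy⁶)⁴: (xy²) · x = y²;   (y²) · y⁶ = e
  (xy⁶)⁵: e · x = x;   x · y⁶ = xy⁶
  (xy⁶)⁶: (xy⁶) · x = y⁶;   (y⁶) · y⁶ = y⁴

Answer: y⁴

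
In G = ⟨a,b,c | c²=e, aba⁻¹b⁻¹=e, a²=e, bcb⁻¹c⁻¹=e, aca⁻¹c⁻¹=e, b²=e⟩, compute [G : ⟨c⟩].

First find ord(c) by computing successive powers:
  c¹ = c, c² = e.
So |⟨c⟩| = ord(c) = 2. With |G| = 8, by Lagrange [G : ⟨c⟩] = 8/2 = 4.

Answer: 4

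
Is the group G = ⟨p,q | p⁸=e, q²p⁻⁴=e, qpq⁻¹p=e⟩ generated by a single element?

Every cyclic group is abelian. But p·q = pq while q·p = p³q⁻¹, so p·q ≠ q·p and G is not abelian. Hence G is not cyclic.

Answer: No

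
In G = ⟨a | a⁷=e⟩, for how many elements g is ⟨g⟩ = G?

G is cyclic of order 7. An element generates G iff its order is 7, and a cyclic group of order 7 has exactly φ(7) = 6 such elements.

Answer: 6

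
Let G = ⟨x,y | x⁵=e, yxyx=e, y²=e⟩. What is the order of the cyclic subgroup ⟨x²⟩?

|⟨x²⟩| equals the order of x². Compute successive powers until reaching e:
  (x²)¹ = x², (x²)² = x⁴, (x²)³ = x, (x²)⁴ = x³, (x²)⁵ = e.
The smallest positive k with (x²)ᵏ = e is 5, so |⟨x²⟩| = 5.

Answer: 5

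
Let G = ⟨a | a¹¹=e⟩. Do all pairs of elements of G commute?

G has a single generator, so G is cyclic and hence abelian.

Answer: Yes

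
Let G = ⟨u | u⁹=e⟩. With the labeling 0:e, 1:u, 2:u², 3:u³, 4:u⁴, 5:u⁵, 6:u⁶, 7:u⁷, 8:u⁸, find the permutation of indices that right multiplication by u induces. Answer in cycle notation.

(0 1 2 3 4 5 6 7 8)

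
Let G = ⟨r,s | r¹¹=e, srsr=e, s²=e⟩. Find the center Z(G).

An element z ∈ Z(G) iff z commutes with every generator.
For example e is central: e·r = r = r·e; e·s = s = s·e.
Whereas r ∉ Z(G) since r·s = rs ≠ r¹⁰s = s·r.
Checking each of the 22 elements this way gives Z(G) = {e}, of order 1.

Answer: {e}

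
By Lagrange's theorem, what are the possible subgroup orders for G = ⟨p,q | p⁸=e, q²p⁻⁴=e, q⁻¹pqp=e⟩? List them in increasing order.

|G| = 16 = 2⁴. By Lagrange's theorem the order of any subgroup divides 16; the divisors of 16 are 1, 2, 4, 8, 16.

Answer: 1, 2, 4, 8, 16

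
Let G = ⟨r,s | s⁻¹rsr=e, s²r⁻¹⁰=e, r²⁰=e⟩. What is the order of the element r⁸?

Compute successive powers until reaching e:
  (r⁸)¹ = r⁸, (r⁸)² = r¹⁶, (r⁸)³ = r⁴, (r⁸)⁴ = r¹², (r⁸)⁵ = e.
The smallest positive k with (r⁸)ᵏ = e is 5.

Answer: 5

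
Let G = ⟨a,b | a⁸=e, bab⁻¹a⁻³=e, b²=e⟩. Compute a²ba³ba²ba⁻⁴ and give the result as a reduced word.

Multiply left to right, reducing at each step:
  (a²) · b = a²b
  (a²b) · a³ = a³b
  (a³b) · b = a³
  (a³) · a² = a⁵
  (a⁵) · b = a⁵b
  (a⁵b) · a⁻⁴ = ab

Answer: ab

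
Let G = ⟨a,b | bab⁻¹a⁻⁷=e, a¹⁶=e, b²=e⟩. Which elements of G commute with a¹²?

⟨a¹²⟩ ⊆ C_G(a¹²) since powers of a¹² commute with a¹²; so |C_G(a¹²)| ≥ |⟨a¹²⟩| = 4.
By orbit–stabilizer, |C_G(a¹²)| = |G| / |conj. class of a¹²| = 32 / 2 = 16.
The 16 elements commuting with a¹² are {e, a, a², a³, a⁴, a⁵, a⁶, a⁷, a⁸, a⁹, a¹⁰, a¹¹, a¹², a¹³, a¹⁴, a¹⁵}.

Answer: {e, a, a², a³, a⁴, a⁵, a⁶, a⁷, a⁸, a⁹, a¹⁰, a¹¹, a¹², a¹³, a¹⁴, a¹⁵}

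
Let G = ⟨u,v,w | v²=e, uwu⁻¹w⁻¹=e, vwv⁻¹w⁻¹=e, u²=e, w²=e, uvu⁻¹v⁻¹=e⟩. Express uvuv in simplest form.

Multiply left to right, reducing at each step:
  u · v = uv
  (uv) · u = v
  v · v = e

Answer: e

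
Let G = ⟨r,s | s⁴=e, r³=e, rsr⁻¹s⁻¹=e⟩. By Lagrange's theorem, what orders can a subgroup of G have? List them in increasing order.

|G| = 12 = 2² · 3. By Lagrange's theorem the order of any subgroup divides 12; the divisors of 12 are 1, 2, 3, 4, 6, 12.

Answer: 1, 2, 3, 4, 6, 12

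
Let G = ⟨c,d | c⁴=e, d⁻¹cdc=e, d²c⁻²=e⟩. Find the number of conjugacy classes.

The conjugacy classes (representative and size) are:
  [e] (size 1), [c³] (size 2), [c²] (size 1), [d⁻¹] (size 2), [cd⁻¹] (size 2).
Class equation: 1 + 2 + 1 + 2 + 2 = 8 = |G|. So G has 5 conjugacy classes.

Answer: 5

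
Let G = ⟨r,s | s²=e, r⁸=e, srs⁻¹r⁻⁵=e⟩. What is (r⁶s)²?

Compute successive powers of (r⁶s), reducing at each step:
  (r⁶s)²: (r⁶s) · r⁶ = r⁴s;   (r⁴s) · s = r⁴

Answer: r⁴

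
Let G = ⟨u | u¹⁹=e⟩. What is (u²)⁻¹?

The order of (u²) is 19 (smallest k with (u²)ᵏ = e), so (u²)⁻¹ = (u²)¹⁸ = u¹⁷.
Check: (u²) · (u¹⁷) → (u²) · u¹⁷ = e, giving e as required.

Answer: u¹⁷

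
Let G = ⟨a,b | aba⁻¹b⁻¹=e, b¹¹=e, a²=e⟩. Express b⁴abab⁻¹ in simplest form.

Multiply left to right, reducing at each step:
  (b⁴) · a = ab⁴
  (ab⁴) · b = ab⁵
  (ab⁵) · a = b⁵
  (b⁵) · b⁻¹ = b⁴

Answer: b⁴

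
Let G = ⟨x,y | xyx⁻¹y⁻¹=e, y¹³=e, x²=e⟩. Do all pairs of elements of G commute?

Each pair of generators commutes: x·y = xy = y·x. Since the generators pairwise commute, every element of G commutes with every other, so G is abelian.

Answer: Yes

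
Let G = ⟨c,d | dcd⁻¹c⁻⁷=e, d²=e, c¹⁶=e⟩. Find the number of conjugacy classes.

The conjugacy classes (representative and size) are:
  [e] (size 1), [c] (size 2), [c¹⁴] (size 2), [c³] (size 2), [c⁴] (size 2), [c¹⁰] (size 2), [c⁸] (size 1), [c⁹] (size 2), [c¹¹] (size 2), [c¹⁰d] (size 8), [cd] (size 8).
Class equation: 1 + 2 + 2 + 2 + 2 + 2 + 1 + 2 + 2 + 8 + 8 = 32 = |G|. So G has 11 conjugacy classes.

Answer: 11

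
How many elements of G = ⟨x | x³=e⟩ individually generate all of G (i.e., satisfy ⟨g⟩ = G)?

G is cyclic of order 3. An element generates G iff its order is 3, and a cyclic group of order 3 has exactly φ(3) = 2 such elements.

Answer: 2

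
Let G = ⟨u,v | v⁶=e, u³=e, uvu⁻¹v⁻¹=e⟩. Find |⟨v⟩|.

|⟨v⟩| equals the order of v. Compute successive powers until reaching e:
  v¹ = v, v² = v², v³ = v³, v⁴ = v⁴, v⁵ = v⁵, v⁶ = e.
The smallest positive k with vᵏ = e is 6, so |⟨v⟩| = 6.

Answer: 6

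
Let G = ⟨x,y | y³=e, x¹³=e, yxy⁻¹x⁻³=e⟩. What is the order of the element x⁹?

Compute successive powers until reaching e:
  (x⁹)¹ = x⁹, (x⁹)² = x⁵, (x⁹)³ = x, (x⁹)⁴ = x¹⁰, (x⁹)⁵ = x⁶, (x⁹)⁶ = x², (x⁹)⁷ = x¹¹, (x⁹)⁸ = x⁷, (x⁹)⁹ = x³, (x⁹)¹⁰ = x¹², (x⁹)¹¹ = x⁸, (x⁹)¹² = x⁴, (x⁹)¹³ = e.
The smallest positive k with (x⁹)ᵏ = e is 13.

Answer: 13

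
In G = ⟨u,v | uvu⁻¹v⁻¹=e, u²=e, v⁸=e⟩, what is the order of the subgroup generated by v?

|⟨v⟩| equals the order of v. Compute successive powers until reaching e:
  v¹ = v, v² = v², v³ = v³, v⁴ = v⁴, v⁵ = v⁵, v⁶ = v⁶, v⁷ = v⁷, v⁸ = e.
The smallest positive k with vᵏ = e is 8, so |⟨v⟩| = 8.

Answer: 8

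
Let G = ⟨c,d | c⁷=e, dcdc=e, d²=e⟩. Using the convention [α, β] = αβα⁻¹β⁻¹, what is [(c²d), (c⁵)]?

[(c²d), (c⁵)] = (c²d)·(c⁵)·(c²d)⁻¹·(c⁵)⁻¹.
  (c²d) · (c⁵) = c⁴d
  (c⁴d) · (c²d) = c²
  (c²) · (c²) = c⁴

Answer: c⁴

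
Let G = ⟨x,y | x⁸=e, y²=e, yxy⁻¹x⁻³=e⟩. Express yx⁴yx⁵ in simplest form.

Multiply left to right, reducing at each step:
  y · x⁴ = x⁴y
  (x⁴y) · y = x⁴
  (x⁴) · x⁵ = x

Answer: x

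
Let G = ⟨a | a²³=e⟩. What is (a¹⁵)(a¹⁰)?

Compute (a¹⁵) · (a¹⁰) by multiplying left to right and reducing via the relations at each step:
  (a¹⁵) · a¹⁰ = a²

Answer: a²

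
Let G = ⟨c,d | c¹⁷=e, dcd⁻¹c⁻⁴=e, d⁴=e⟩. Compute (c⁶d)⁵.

Compute successive powers of (c⁶d), reducing at each step:
  (c⁶d)²: (c⁶d) · c⁶ = c¹³d;   (c¹³d) · d = c¹³d²
  (c⁶d)³: (c¹³d²) · c⁶ = c⁷d²;   (c⁷d²) · d = c⁷d³
  (c⁶d)⁴: (c⁷d³) · c⁶ = d³;   (d³) · d = e
  (c⁶d)⁵: e · c⁶ = c⁶;   (c⁶) · d = c⁶d

Answer: c⁶d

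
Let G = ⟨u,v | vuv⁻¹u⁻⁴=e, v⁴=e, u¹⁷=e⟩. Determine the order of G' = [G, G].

G' = [G, G] is generated by all commutators. The generator-pair commutators are: [u, v] = u¹⁴.
The subgroup they normally generate is {e, u, u², u³, u⁴, u⁵, u⁶, u⁷, u⁸, u⁹, u¹⁰, u¹¹, u¹², u¹³, u¹⁴, u¹⁵, u¹⁶}, of order 17.
Check: |G/G'| = 68/17 = 4 is the order of the abelianisation.

Answer: 17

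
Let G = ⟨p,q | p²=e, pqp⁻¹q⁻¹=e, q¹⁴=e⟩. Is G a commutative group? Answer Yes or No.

Each pair of generators commutes: p·q = pq = q·p. Since the generators pairwise commute, every element of G commutes with every other, so G is abelian.

Answer: Yes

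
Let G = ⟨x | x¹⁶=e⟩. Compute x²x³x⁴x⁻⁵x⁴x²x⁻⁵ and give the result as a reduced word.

Multiply left to right, reducing at each step:
  (x²) · x³ = x⁵
  (x⁵) · x⁴ = x⁹
  (x⁹) · x⁻⁵ = x⁴
  (x⁴) · x⁴ = x⁸
  (x⁸) · x² = x¹⁰
  (x¹⁰) · x⁻⁵ = x⁵

Answer: x⁵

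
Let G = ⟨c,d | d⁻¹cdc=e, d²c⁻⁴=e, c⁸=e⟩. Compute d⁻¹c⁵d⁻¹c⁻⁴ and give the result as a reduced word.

Multiply left to right, reducing at each step:
  (d⁻¹) · c⁵ = c³d⁻¹
  (c³d⁻¹) · d⁻¹ = c⁷
  (c⁷) · c⁻⁴ = c³

Answer: c³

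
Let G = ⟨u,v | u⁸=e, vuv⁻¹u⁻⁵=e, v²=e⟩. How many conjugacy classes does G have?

The conjugacy classes (representative and size) are:
  [e] (size 1), [u⁵] (size 2), [u²] (size 1), [u⁷] (size 2), [u⁴] (size 1), [u⁶] (size 1), [v] (size 2), [u⁵v] (size 2), [u²v] (size 2), [u³v] (size 2).
Class equation: 1 + 2 + 1 + 2 + 1 + 1 + 2 + 2 + 2 + 2 = 16 = |G|. So G has 10 conjugacy classes.

Answer: 10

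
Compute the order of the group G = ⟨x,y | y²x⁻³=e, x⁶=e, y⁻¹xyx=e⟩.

Enumerate words in the generators, reducing via the relations: the distinct elements are
  {e, x, y, xy, x², x³, x⁴, x⁵, x²y, y⁻¹, xy⁻¹, x²y⁻¹}.
No further products give new elements, so |G| = 12.

Answer: 12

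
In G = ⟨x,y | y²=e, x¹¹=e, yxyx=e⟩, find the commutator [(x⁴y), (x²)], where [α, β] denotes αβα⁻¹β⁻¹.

[(x⁴y), (x²)] = (x⁴y)·(x²)·(x⁴y)⁻¹·(x²)⁻¹.
  (x⁴y) · (x²) = x²y
  (x²y) · (x⁴y) = x⁹
  (x⁹) · (x⁹) = x⁷

Answer: x⁷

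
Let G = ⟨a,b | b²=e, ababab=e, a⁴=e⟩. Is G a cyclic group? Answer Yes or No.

Every cyclic group is abelian. But a·b = ab while b·a = ba, so a·b ≠ b·a and G is not abelian. Hence G is not cyclic.

Answer: No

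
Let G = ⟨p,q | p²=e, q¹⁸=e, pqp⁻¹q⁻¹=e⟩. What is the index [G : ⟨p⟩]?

First find ord(p) by computing successive powers:
  p¹ = p, p² = e.
So |⟨p⟩| = ord(p) = 2. With |G| = 36, by Lagrange [G : ⟨p⟩] = 36/2 = 18.

Answer: 18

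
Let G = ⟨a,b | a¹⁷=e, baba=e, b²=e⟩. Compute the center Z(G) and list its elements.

An element z ∈ Z(G) iff z commutes with every generator.
For example e is central: e·a = a = a·e; e·b = b = b·e.
Whereas a ∉ Z(G) since a·b = ab ≠ a¹⁶b = b·a.
Checking each of the 34 elements this way gives Z(G) = {e}, of order 1.

Answer: {e}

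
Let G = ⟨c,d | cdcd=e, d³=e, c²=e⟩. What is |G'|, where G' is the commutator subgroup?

G' = [G, G] is generated by all commutators. The generator-pair commutators are: [c, d] = d.
The subgroup they normally generate is {e, d, d²}, of order 3.
Check: |G/G'| = 6/3 = 2 is the order of the abelianisation.

Answer: 3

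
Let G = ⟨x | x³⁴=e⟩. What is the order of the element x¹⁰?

Compute successive powers until reaching e:
  (x¹⁰)¹ = x¹⁰, (x¹⁰)² = x²⁰, (x¹⁰)³ = x³⁰, (x¹⁰)⁴ = x⁶, (x¹⁰)⁵ = x¹⁶, (x¹⁰)⁶ = x²⁶, (x¹⁰)⁷ = x², (x¹⁰)⁸ = x¹², (x¹⁰)⁹ = x²², (x¹⁰)¹⁰ = x³², (x¹⁰)¹¹ = x⁸, (x¹⁰)¹² = x¹⁸, (x¹⁰)¹³ = x²⁸, (x¹⁰)¹⁴ = x⁴, (x¹⁰)¹⁵ = x¹⁴, (x¹⁰)¹⁶ = x²⁴, (x¹⁰)¹⁷ = e.
The smallest positive k with (x¹⁰)ᵏ = e is 17.

Answer: 17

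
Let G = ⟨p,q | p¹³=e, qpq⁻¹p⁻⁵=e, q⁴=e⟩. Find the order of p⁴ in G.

Compute successive powers until reaching e:
  (p⁴)¹ = p⁴, (p⁴)² = p⁸, (p⁴)³ = p¹², (p⁴)⁴ = p³, (p⁴)⁵ = p⁷, (p⁴)⁶ = p¹¹, (p⁴)⁷ = p², (p⁴)⁸ = p⁶, (p⁴)⁹ = p¹⁰, (p⁴)¹⁰ = p, (p⁴)¹¹ = p⁵, (p⁴)¹² = p⁹, (p⁴)¹³ = e.
The smallest positive k with (p⁴)ᵏ = e is 13.

Answer: 13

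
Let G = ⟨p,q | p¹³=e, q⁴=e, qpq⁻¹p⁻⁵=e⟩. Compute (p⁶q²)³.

Compute successive powers of (p⁶q²), reducing at each step:
  (p⁶q²)²: (p⁶q²) · p⁶ = q²;   (q²) · q² = e
  (p⁶q²)³: e · p⁶ = p⁶;   (p⁶) · q² = p⁶q²

Answer: p⁶q²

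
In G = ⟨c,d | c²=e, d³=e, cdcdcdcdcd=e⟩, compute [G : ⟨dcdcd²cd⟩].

First find ord(dcdcd²cd) by computing successive powers:
  (dcdcd²cd)¹ = dcdcd²cd, (dcdcd²cd)² = d²cdcd²cd², (dcdcd²cd)³ = e.
So |⟨dcdcd²cd⟩| = ord(dcdcd²cd) = 3. With |G| = 60, by Lagrange [G : ⟨dcdcd²cd⟩] = 60/3 = 20.

Answer: 20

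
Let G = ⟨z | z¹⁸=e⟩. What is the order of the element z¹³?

Compute successive powers until reaching e:
  (z¹³)¹ = z¹³, (z¹³)² = z⁸, (z¹³)³ = z³, (z¹³)⁴ = z¹⁶, (z¹³)⁵ = z¹¹, (z¹³)⁶ = z⁶, (z¹³)⁷ = z, (z¹³)⁸ = z¹⁴, (z¹³)⁹ = z⁹, (z¹³)¹⁰ = z⁴, (z¹³)¹¹ = z¹⁷, (z¹³)¹² = z¹², (z¹³)¹³ = z⁷, (z¹³)¹⁴ = z², (z¹³)¹⁵ = z¹⁵, (z¹³)¹⁶ = z¹⁰, (z¹³)¹⁷ = z⁵, (z¹³)¹⁸ = e.
The smallest positive k with (z¹³)ᵏ = e is 18.

Answer: 18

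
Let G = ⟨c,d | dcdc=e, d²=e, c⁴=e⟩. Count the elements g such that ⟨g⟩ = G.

⟨g⟩ = G would require ord(g) = |G| = 8, but the maximum element order in G is 4 < 8. So G is not cyclic and no single element generates it: the count is 0.

Answer: 0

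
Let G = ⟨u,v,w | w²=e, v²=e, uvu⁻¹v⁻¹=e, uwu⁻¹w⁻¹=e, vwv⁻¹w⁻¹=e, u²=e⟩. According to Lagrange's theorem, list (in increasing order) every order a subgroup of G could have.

|G| = 8 = 2³. By Lagrange's theorem the order of any subgroup divides 8; the divisors of 8 are 1, 2, 4, 8.

Answer: 1, 2, 4, 8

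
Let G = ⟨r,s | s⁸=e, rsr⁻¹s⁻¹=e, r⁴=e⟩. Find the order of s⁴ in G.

Compute successive powers until reaching e:
  (s⁴)¹ = s⁴, (s⁴)² = e.
The smallest positive k with (s⁴)ᵏ = e is 2.

Answer: 2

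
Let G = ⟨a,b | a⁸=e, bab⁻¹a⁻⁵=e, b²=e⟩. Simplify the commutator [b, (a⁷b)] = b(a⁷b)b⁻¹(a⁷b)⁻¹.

[b, (a⁷b)] = b·(a⁷b)·b⁻¹·(a⁷b)⁻¹.
  b · (a⁷b) = a³
  (a³) · b = a³b
  (a³b) · (a⁵b) = a⁴

Answer: a⁴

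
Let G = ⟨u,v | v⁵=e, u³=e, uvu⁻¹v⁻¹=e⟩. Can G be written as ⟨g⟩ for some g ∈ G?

|G| = 15. The element uv has order 15 (its powers give 15 distinct elements), so ⟨uv⟩ = G and G is cyclic.

Answer: Yes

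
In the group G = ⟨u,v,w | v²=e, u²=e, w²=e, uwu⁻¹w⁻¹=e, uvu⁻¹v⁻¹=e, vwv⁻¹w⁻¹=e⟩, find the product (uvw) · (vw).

Compute (uvw) · (vw) by multiplying left to right and reducing via the relations at each step:
  (uvw) · v = uw
  (uw) · w = u

Answer: u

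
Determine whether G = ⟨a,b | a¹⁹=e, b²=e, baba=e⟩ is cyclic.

Every cyclic group is abelian. But a·b = ab while b·a = a¹⁸b, so a·b ≠ b·a and G is not abelian. Hence G is not cyclic.

Answer: No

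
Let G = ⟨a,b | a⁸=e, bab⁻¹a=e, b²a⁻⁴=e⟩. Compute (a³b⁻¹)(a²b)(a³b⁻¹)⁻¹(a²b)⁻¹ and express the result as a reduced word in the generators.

[(a³b⁻¹), (a²b)] = (a³b⁻¹)·(a²b)·(a³b⁻¹)⁻¹·(a²b)⁻¹.
  (a³b⁻¹) · (a²b) = a
  a · (a³b) = b⁻¹
  (b⁻¹) · (a²b⁻¹) = a²

Answer: a²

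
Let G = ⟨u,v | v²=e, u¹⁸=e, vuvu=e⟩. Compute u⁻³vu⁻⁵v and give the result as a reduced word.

Multiply left to right, reducing at each step:
  (u¹⁵) · v = u¹⁵v
  (u¹⁵v) · u⁻⁵ = u²v
  (u²v) · v = u²

Answer: u²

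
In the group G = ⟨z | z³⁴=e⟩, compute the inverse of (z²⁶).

The order of (z²⁶) is 17 (smallest k with (z²⁶)ᵏ = e), so (z²⁶)⁻¹ = (z²⁶)¹⁶ = z⁸.
Check: (z²⁶) · (z⁸) → (z²⁶) · z⁸ = e, giving e as required.

Answer: z⁸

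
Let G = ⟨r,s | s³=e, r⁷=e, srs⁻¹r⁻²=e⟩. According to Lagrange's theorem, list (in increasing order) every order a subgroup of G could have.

|G| = 21 = 3 · 7. By Lagrange's theorem the order of any subgroup divides 21; the divisors of 21 are 1, 3, 7, 21.

Answer: 1, 3, 7, 21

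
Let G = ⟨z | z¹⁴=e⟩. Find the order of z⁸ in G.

Compute successive powers until reaching e:
  (z⁸)¹ = z⁸, (z⁸)² = z², (z⁸)³ = z¹⁰, (z⁸)⁴ = z⁴, (z⁸)⁵ = z¹², (z⁸)⁶ = z⁶, (z⁸)⁷ = e.
The smallest positive k with (z⁸)ᵏ = e is 7.

Answer: 7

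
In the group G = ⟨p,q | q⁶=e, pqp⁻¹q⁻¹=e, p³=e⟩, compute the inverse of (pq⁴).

The order of (pq⁴) is 3 (smallest k with (pq⁴)ᵏ = e), so (pq⁴)⁻¹ = (pq⁴)² = p²q².
Check: (pq⁴) · (p²q²) → (pq⁴) · p² = q⁴;   (q⁴) · q² = e, giving e as required.

Answer: p²q²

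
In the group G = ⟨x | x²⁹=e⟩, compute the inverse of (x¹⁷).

The order of (x¹⁷) is 29 (smallest k with (x¹⁷)ᵏ = e), so (x¹⁷)⁻¹ = (x¹⁷)²⁸ = x¹².
Check: (x¹⁷) · (x¹²) → (x¹⁷) · x¹² = e, giving e as required.

Answer: x¹²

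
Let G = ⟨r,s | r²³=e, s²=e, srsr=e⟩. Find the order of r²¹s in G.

Compute successive powers until reaching e:
  (r²¹s)¹ = r²¹s, (r²¹s)² = e.
The smallest positive k with (r²¹s)ᵏ = e is 2.

Answer: 2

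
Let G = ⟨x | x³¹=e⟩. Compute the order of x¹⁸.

Compute successive powers until reaching e:
  (x¹⁸)¹ = x¹⁸, (x¹⁸)² = x⁵, (x¹⁸)³ = x²³, (x¹⁸)⁴ = x¹⁰, (x¹⁸)⁵ = x²⁸, (x¹⁸)⁶ = x¹⁵, (x¹⁸)⁷ = x², (x¹⁸)⁸ = x²⁰, (x¹⁸)⁹ = x⁷, (x¹⁸)¹⁰ = x²⁵, (x¹⁸)¹¹ = x¹², (x¹⁸)¹² = x³⁰, (x¹⁸)¹³ = x¹⁷, (x¹⁸)¹⁴ = x⁴, (x¹⁸)¹⁵ = x²², (x¹⁸)¹⁶ = x⁹, (x¹⁸)¹⁷ = x²⁷, (x¹⁸)¹⁸ = x¹⁴, (x¹⁸)¹⁹ = x, (x¹⁸)²⁰ = x¹⁹, (x¹⁸)²¹ = x⁶, (x¹⁸)²² = x²⁴, (x¹⁸)²³ = x¹¹, (x¹⁸)²⁴ = x²⁹, (x¹⁸)²⁵ = x¹⁶, (x¹⁸)²⁶ = x³, (x¹⁸)²⁷ = x²¹, (x¹⁸)²⁸ = x⁸, (x¹⁸)²⁹ = x²⁶, (x¹⁸)³⁰ = x¹³, (x¹⁸)³¹ = e.
The smallest positive k with (x¹⁸)ᵏ = e is 31.

Answer: 31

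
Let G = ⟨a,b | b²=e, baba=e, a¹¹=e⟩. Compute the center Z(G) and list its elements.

An element z ∈ Z(G) iff z commutes with every generator.
For example e is central: e·a = a = a·e; e·b = b = b·e.
Whereas a ∉ Z(G) since a·b = ab ≠ a¹⁰b = b·a.
Checking each of the 22 elements this way gives Z(G) = {e}, of order 1.

Answer: {e}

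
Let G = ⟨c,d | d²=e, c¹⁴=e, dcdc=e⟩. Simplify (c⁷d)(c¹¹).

Compute (c⁷d) · (c¹¹) by multiplying left to right and reducing via the relations at each step:
  (c⁷d) · c¹¹ = c¹⁰d

Answer: c¹⁰d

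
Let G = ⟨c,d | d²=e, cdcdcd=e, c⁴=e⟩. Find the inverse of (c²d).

The order of (c²d) is 4 (smallest k with (c²d)ᵏ = e), so (c²d)⁻¹ = (c²d)³ = dc².
Check: (c²d) · (dc²) → (c²d) · d = c²;   (c²) · c² = e, giving e as required.

Answer: dc²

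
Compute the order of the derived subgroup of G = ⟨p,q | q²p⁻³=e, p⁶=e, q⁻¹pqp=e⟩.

G' = [G, G] is generated by all commutators. The generator-pair commutators are: [p, q] = p².
The subgroup they normally generate is {e, p², p⁴}, of order 3.
Check: |G/G'| = 12/3 = 4 is the order of the abelianisation.

Answer: 3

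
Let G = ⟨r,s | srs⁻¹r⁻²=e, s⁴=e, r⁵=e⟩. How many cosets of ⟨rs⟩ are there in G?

First find ord(rs) by computing successive powers:
  (rs)¹ = rs, (rs)² = r³s², (rs)³ = r²s³, (rs)⁴ = e.
So |⟨rs⟩| = ord(rs) = 4. With |G| = 20, by Lagrange [G : ⟨rs⟩] = 20/4 = 5.

Answer: 5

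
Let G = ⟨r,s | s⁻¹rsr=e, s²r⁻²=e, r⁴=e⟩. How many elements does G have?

Enumerate words in the generators, reducing via the relations: the distinct elements are
  {e, r, s, rs, r², r³, s⁻¹, rs⁻¹}.
No further products give new elements, so |G| = 8.

Answer: 8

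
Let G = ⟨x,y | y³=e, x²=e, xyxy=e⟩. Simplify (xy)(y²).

Compute (xy) · (y²) by multiplying left to right and reducing via the relations at each step:
  (xy) · y² = x

Answer: x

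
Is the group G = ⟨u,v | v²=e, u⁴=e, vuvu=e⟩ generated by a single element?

Every cyclic group is abelian. But u·v = uv while v·u = u³v, so u·v ≠ v·u and G is not abelian. Hence G is not cyclic.

Answer: No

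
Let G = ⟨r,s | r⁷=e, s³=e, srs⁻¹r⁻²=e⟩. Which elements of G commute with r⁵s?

⟨r⁵s⟩ ⊆ C_G(r⁵s) since powers of r⁵s commute with r⁵s; so |C_G(r⁵s)| ≥ |⟨r⁵s⟩| = 3.
By orbit–stabilizer, |C_G(r⁵s)| = |G| / |conj. class of r⁵s| = 21 / 7 = 3.
The 3 elements commuting with r⁵s are {e, rs², r⁵s}.

Answer: {e, rs², r⁵s}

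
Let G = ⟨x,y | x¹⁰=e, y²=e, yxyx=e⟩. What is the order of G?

Enumerate words in the generators, reducing via the relations: the distinct elements are
  {e, x, y, xy, x², x³, x⁴, x⁵, x⁶, x⁷, x⁸, x⁹, x²y, x³y, x⁴y, x⁵y, x⁶y, x⁷y, x⁸y, x⁹y}.
No further products give new elements, so |G| = 20.

Answer: 20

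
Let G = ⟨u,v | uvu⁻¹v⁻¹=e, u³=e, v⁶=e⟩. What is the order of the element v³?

Compute successive powers until reaching e:
  (v³)¹ = v³, (v³)² = e.
The smallest positive k with (v³)ᵏ = e is 2.

Answer: 2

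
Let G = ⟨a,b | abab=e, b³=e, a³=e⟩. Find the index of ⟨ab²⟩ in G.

First find ord(ab²) by computing successive powers:
  (ab²)¹ = ab², (ab²)² = ba², (ab²)³ = e.
So |⟨ab²⟩| = ord(ab²) = 3. With |G| = 12, by Lagrange [G : ⟨ab²⟩] = 12/3 = 4.

Answer: 4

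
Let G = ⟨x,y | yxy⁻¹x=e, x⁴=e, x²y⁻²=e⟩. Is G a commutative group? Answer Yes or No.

x·y = xy but y·x = xy⁻¹, so x·y ≠ y·x and G is not abelian.

Answer: No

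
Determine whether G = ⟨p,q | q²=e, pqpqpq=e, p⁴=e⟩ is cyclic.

Every cyclic group is abelian. But p·q = pq while q·p = qp, so p·q ≠ q·p and G is not abelian. Hence G is not cyclic.

Answer: No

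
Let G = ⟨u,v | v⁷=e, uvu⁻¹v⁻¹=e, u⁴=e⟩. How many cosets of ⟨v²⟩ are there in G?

First find ord(v²) by computing successive powers:
  (v²)¹ = v², (v²)² = v⁴, (v²)³ = v⁶, (v²)⁴ = v, (v²)⁵ = v³, (v²)⁶ = v⁵, (v²)⁷ = e.
So |⟨v²⟩| = ord(v²) = 7. With |G| = 28, by Lagrange [G : ⟨v²⟩] = 28/7 = 4.

Answer: 4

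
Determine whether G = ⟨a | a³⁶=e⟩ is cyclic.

|G| = 36. The element a has order 36 (its powers give 36 distinct elements), so ⟨a⟩ = G and G is cyclic.

Answer: Yes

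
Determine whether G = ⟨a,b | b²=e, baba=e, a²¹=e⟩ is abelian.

a·b = ab but b·a = a²⁰b, so a·b ≠ b·a and G is not abelian.

Answer: No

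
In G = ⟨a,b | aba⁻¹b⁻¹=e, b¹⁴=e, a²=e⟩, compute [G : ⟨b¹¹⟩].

First find ord(b¹¹) by computing successive powers:
  (b¹¹)¹ = b¹¹, (b¹¹)² = b⁸, (b¹¹)³ = b⁵, (b¹¹)⁴ = b², (b¹¹)⁵ = b¹³, (b¹¹)⁶ = b¹⁰, (b¹¹)⁷ = b⁷, (b¹¹)⁸ = b⁴, (b¹¹)⁹ = b, (b¹¹)¹⁰ = b¹², (b¹¹)¹¹ = b⁹, (b¹¹)¹² = b⁶, (b¹¹)¹³ = b³, (b¹¹)¹⁴ = e.
So |⟨b¹¹⟩| = ord(b¹¹) = 14. With |G| = 28, by Lagrange [G : ⟨b¹¹⟩] = 28/14 = 2.

Answer: 2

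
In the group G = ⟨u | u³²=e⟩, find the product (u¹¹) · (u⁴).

Compute (u¹¹) · (u⁴) by multiplying left to right and reducing via the relations at each step:
  (u¹¹) · u⁴ = u¹⁵

Answer: u¹⁵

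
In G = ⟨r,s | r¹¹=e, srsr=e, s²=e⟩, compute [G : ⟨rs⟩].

First find ord(rs) by computing successive powers:
  (rs)¹ = rs, (rs)² = e.
So |⟨rs⟩| = ord(rs) = 2. With |G| = 22, by Lagrange [G : ⟨rs⟩] = 22/2 = 11.

Answer: 11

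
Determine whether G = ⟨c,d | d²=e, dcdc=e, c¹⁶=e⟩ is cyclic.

Every cyclic group is abelian. But c·d = cd while d·c = c¹⁵d, so c·d ≠ d·c and G is not abelian. Hence G is not cyclic.

Answer: No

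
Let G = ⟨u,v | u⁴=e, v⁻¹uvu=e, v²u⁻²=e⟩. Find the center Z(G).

An element z ∈ Z(G) iff z commutes with every generator.
For example u² is central: (u²)·u = u³ = u·(u²); (u²)·v = v⁻¹ = v·(u²).
Whereas u ∉ Z(G) since u·v = uv ≠ uv⁻¹ = v·u.
Checking each of the 8 elements this way gives Z(G) = {e, u²}, of order 2.

Answer: {e, u²}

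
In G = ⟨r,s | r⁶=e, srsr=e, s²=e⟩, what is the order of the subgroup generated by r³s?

|⟨r³s⟩| equals the order of r³s. Compute successive powers until reaching e:
  (r³s)¹ = r³s, (r³s)² = e.
The smallest positive k with (r³s)ᵏ = e is 2, so |⟨r³s⟩| = 2.

Answer: 2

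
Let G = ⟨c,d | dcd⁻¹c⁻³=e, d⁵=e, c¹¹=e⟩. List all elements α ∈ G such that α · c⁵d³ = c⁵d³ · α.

⟨c⁵d³⟩ ⊆ C_G(c⁵d³) since powers of c⁵d³ commute with c⁵d³; so |C_G(c⁵d³)| ≥ |⟨c⁵d³⟩| = 5.
By orbit–stabilizer, |C_G(c⁵d³)| = |G| / |conj. class of c⁵d³| = 55 / 11 = 5.
The 5 elements commuting with c⁵d³ are {e, cd⁴, c⁵d³, c⁸d, c¹⁰d²}.

Answer: {e, cd⁴, c⁵d³, c⁸d, c¹⁰d²}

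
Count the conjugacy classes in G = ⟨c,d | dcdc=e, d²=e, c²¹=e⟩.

The conjugacy classes (representative and size) are:
  [e] (size 1), [c²⁰] (size 2), [c²] (size 2), [c³] (size 2), [c¹⁷] (size 2), [c⁵] (size 2), [c⁶] (size 2), [c⁷] (size 2), [c⁸] (size 2), [c⁹] (size 2), [c¹⁰] (size 2), [d] (size 21).
Class equation: 1 + 2 + 2 + 2 + 2 + 2 + 2 + 2 + 2 + 2 + 2 + 21 = 42 = |G|. So G has 12 conjugacy classes.

Answer: 12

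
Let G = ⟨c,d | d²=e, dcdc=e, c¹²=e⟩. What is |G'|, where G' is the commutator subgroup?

G' = [G, G] is generated by all commutators. The generator-pair commutators are: [c, d] = c².
The subgroup they normally generate is {e, c², c⁴, c⁶, c⁸, c¹⁰}, of order 6.
Check: |G/G'| = 24/6 = 4 is the order of the abelianisation.

Answer: 6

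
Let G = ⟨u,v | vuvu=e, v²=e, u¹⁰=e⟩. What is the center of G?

An element z ∈ Z(G) iff z commutes with every generator.
For example u⁵ is central: (u⁵)·u = u⁶ = u·(u⁵); (u⁵)·v = u⁵v = v·(u⁵).
Whereas u ∉ Z(G) since u·v = uv ≠ u⁹v = v·u.
Checking each of the 20 elements this way gives Z(G) = {e, u⁵}, of order 2.

Answer: {e, u⁵}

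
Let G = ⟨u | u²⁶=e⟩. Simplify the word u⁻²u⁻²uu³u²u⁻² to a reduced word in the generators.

Multiply left to right, reducing at each step:
  (u²⁴) · u⁻² = u²²
  (u²²) · u = u²³
  (u²³) · u³ = e
  e · u² = u²
  (u²) · u⁻² = e

Answer: e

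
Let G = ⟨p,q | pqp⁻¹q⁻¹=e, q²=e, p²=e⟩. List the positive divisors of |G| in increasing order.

|G| = 4 = 2². By Lagrange's theorem the order of any subgroup divides 4; the divisors of 4 are 1, 2, 4.

Answer: 1, 2, 4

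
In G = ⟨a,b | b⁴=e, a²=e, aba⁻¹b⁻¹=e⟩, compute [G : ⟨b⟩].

First find ord(b) by computing successive powers:
  b¹ = b, b² = b², b³ = b³, b⁴ = e.
So |⟨b⟩| = ord(b) = 4. With |G| = 8, by Lagrange [G : ⟨b⟩] = 8/4 = 2.

Answer: 2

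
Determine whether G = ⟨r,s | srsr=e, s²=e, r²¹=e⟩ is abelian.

r·s = rs but s·r = r²⁰s, so r·s ≠ s·r and G is not abelian.

Answer: No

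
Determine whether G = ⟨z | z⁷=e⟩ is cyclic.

|G| = 7. The element z has order 7 (its powers give 7 distinct elements), so ⟨z⟩ = G and G is cyclic.

Answer: Yes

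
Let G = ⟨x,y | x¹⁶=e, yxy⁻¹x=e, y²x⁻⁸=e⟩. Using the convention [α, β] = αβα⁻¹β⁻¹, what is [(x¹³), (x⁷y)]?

[(x¹³), (x⁷y)] = (x¹³)·(x⁷y)·(x¹³)⁻¹·(x⁷y)⁻¹.
  (x¹³) · (x⁷y) = x⁴y
  (x⁴y) · (x³) = xy
  (xy) · (x⁷y⁻¹) = x¹⁰

Answer: x¹⁰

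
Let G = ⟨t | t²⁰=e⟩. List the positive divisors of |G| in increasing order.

|G| = 20 = 2² · 5. By Lagrange's theorem the order of any subgroup divides 20; the divisors of 20 are 1, 2, 4, 5, 10, 20.

Answer: 1, 2, 4, 5, 10, 20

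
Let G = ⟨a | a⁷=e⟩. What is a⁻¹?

The order of a is 7 (smallest k with aᵏ = e), so a⁻¹ = a⁶ = a⁶.
Check: a · (a⁶) → a · a⁶ = e, giving e as required.

Answer: a⁶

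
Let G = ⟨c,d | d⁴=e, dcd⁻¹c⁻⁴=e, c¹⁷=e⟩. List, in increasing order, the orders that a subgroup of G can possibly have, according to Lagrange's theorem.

|G| = 68 = 2² · 17. By Lagrange's theorem the order of any subgroup divides 68; the divisors of 68 are 1, 2, 4, 17, 34, 68.

Answer: 1, 2, 4, 17, 34, 68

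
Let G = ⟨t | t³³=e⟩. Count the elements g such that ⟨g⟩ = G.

G is cyclic of order 33. An element generates G iff its order is 33, and a cyclic group of order 33 has exactly φ(33) = 20 such elements.

Answer: 20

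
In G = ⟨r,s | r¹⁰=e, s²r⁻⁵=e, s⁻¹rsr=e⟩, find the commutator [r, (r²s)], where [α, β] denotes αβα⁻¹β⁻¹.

[r, (r²s)] = r·(r²s)·r⁻¹·(r²s)⁻¹.
  r · (r²s) = r³s
  (r³s) · (r⁹) = r⁴s
  (r⁴s) · (r²s⁻¹) = r²

Answer: r²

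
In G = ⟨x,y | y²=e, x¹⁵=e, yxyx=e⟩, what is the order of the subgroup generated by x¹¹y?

|⟨x¹¹y⟩| equals the order of x¹¹y. Compute successive powers until reaching e:
  (x¹¹y)¹ = x¹¹y, (x¹¹y)² = e.
The smallest positive k with (x¹¹y)ᵏ = e is 2, so |⟨x¹¹y⟩| = 2.

Answer: 2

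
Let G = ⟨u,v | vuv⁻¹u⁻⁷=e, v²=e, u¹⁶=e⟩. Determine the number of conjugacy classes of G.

The conjugacy classes (representative and size) are:
  [e] (size 1), [u] (size 2), [u¹⁴] (size 2), [u³] (size 2), [u⁴] (size 2), [u¹⁰] (size 2), [u⁸] (size 1), [u⁹] (size 2), [u¹¹] (size 2), [u¹⁰v] (size 8), [uv] (size 8).
Class equation: 1 + 2 + 2 + 2 + 2 + 2 + 1 + 2 + 2 + 8 + 8 = 32 = |G|. So G has 11 conjugacy classes.

Answer: 11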